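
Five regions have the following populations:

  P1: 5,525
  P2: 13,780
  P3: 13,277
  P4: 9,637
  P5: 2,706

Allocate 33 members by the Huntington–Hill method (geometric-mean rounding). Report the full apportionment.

P1 4; P2 10; P3 10; P4 7; P5 2

With divisor 1357: modified quotas P1 4.071, P2 10.155, P3 9.784, P4 7.102, P5 1.994.
Geometric-mean thresholds: P1 √(4·5)=4.472, P2 √(10·11)=10.488, P3 √(9·10)=9.487, P4 √(7·8)=7.483, P5 √(1·2)=1.414.
Each quota rounded against its threshold gives P1 4, P2 10, P3 10, P4 7, P5 2 (total 33).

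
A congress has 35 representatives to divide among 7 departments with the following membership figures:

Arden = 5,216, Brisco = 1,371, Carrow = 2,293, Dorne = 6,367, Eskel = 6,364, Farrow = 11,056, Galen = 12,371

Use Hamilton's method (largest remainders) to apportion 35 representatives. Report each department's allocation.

Total 45038; standard divisor 45038/35 ≈ 1286.8.
Standard quotas: Arden 4.0535, Brisco 1.0654, Carrow 1.7819, Dorne 4.9479, Eskel 4.9456, Farrow 8.5919, Galen 9.6138.
Lower quotas: Arden 4, Brisco 1, Carrow 1, Dorne 4, Eskel 4, Farrow 8, Galen 9 (sum 31, leaving 4 seats).
Remainders in descending order: Dorne 0.9479, Eskel 0.9456, Carrow 0.7819, Galen 0.6138, Farrow 0.5919, Brisco 0.0654, Arden 0.0535.
The surplus seats go to Dorne, Eskel, Carrow, Galen.

Arden=4, Brisco=1, Carrow=2, Dorne=5, Eskel=5, Farrow=8, Galen=10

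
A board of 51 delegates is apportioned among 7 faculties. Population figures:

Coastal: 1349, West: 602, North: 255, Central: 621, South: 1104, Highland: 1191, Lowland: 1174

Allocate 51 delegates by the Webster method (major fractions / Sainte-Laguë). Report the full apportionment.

Coastal 11, West 5, North 2, Central 5, South 9, Highland 10, Lowland 9

Standard divisor 6296/51 ≈ 123.451; standard quotas: Coastal 10.927, West 4.876, North 2.066, Central 5.030, South 8.943, Highland 9.648, Lowland 9.510.
Rounding to the nearest integer gives 11, 5, 2, 5, 9, 10, 10 = 52 seats, so the divisor must be adjusted.
With modified divisor 124: modified quotas Coastal 10.879, West 4.855, North 2.056, Central 5.008, South 8.903, Highland 9.605, Lowland 9.468.
Rounding to the nearest integer: Coastal 11, West 5, North 2, Central 5, South 9, Highland 10, Lowland 9 (total 51).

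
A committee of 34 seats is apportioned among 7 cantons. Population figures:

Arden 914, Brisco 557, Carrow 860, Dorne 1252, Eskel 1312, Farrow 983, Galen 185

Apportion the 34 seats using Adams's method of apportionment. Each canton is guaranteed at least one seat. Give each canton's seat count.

Standard divisor 6063/34 ≈ 178.324; standard quotas: Arden 5.126, Brisco 3.124, Carrow 4.823, Dorne 7.021, Eskel 7.357, Farrow 5.512, Galen 1.037.
Rounding up gives 6, 4, 5, 8, 8, 6, 2 = 39 seats, so the divisor must be adjusted.
With modified divisor 190: modified quotas Arden 4.811, Brisco 2.932, Carrow 4.526, Dorne 6.589, Eskel 6.905, Farrow 5.174, Galen 0.974.
Rounding up: Arden 5, Brisco 3, Carrow 5, Dorne 7, Eskel 7, Farrow 6, Galen 1 (total 34).

Arden: 5; Brisco: 3; Carrow: 5; Dorne: 7; Eskel: 7; Farrow: 6; Galen: 1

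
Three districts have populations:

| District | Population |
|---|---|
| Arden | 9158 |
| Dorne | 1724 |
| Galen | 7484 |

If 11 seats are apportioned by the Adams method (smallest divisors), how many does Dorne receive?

Standard divisor 18366/11 ≈ 1669.636; standard quotas: Arden 5.485, Dorne 1.033, Galen 4.482.
Rounding up gives 6, 2, 5 = 13 seats, so the divisor must be adjusted.
With modified divisor 1850: modified quotas Arden 4.950, Dorne 0.932, Galen 4.045.
Rounding up: Arden 5, Dorne 1, Galen 5 (total 11).
Dorne receives 1.

1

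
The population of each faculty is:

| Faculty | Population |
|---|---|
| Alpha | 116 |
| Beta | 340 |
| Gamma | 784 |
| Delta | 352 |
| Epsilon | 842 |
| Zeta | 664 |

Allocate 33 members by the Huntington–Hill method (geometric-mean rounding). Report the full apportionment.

With divisor 95: modified quotas Alpha 1.221, Beta 3.579, Gamma 8.253, Delta 3.705, Epsilon 8.863, Zeta 6.989.
Geometric-mean thresholds: Alpha √(1·2)=1.414, Beta √(3·4)=3.464, Gamma √(8·9)=8.485, Delta √(3·4)=3.464, Epsilon √(8·9)=8.485, Zeta √(6·7)=6.481.
Each quota rounded against its threshold gives Alpha 1, Beta 4, Gamma 8, Delta 4, Epsilon 9, Zeta 7 (total 33).

Alpha: 1, Beta: 4, Gamma: 8, Delta: 4, Epsilon: 9, Zeta: 7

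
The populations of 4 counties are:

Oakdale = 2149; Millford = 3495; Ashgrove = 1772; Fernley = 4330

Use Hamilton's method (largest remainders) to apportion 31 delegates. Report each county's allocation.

Oakdale=6, Millford=9, Ashgrove=5, Fernley=11

The standard divisor is 11746/31 ≈ 378.903.
Standard quotas: Oakdale 5.672, Millford 9.224, Ashgrove 4.677, Fernley 11.428.
Lower quotas: Oakdale 5, Millford 9, Ashgrove 4, Fernley 11 (sum 29, leaving 2 seats).
Remainders in descending order: Ashgrove 0.677, Oakdale 0.672, Fernley 0.428, Millford 0.224.
The surplus seats go to Ashgrove, Oakdale.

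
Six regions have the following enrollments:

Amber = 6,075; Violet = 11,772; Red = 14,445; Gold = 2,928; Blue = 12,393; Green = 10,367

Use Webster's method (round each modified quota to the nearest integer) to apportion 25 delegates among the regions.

Amber=3, Violet=5, Red=6, Gold=1, Blue=5, Green=5

Standard divisor 57980/25 ≈ 2319.2; standard quotas: Amber 2.619, Violet 5.076, Red 6.228, Gold 1.263, Blue 5.344, Green 4.470.
Rounding to the nearest integer gives 3, 5, 6, 1, 5, 4 = 24 seats, so the divisor must be adjusted.
With modified divisor 2280: modified quotas Amber 2.664, Violet 5.163, Red 6.336, Gold 1.284, Blue 5.436, Green 4.547.
Rounding to the nearest integer: Amber 3, Violet 5, Red 6, Gold 1, Blue 5, Green 5 (total 25).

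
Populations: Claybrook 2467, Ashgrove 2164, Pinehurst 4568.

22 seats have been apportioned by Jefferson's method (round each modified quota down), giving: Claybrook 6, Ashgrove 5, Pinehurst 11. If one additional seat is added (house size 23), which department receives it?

Priority for the next seat is population ÷ (current seats + 1).
Priorities: Claybrook 352.429, Ashgrove 360.667, Pinehurst 380.667.
Highest priority: Pinehurst.

Pinehurst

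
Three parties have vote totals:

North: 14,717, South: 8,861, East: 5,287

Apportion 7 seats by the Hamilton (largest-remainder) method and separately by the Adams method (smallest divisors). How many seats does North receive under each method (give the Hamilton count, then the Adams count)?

Hamilton: North 4, South 2, East 1.
Adams: North 3, South 2, East 2.
North gets 4 under Hamilton and 3 under Adams.

4 and 3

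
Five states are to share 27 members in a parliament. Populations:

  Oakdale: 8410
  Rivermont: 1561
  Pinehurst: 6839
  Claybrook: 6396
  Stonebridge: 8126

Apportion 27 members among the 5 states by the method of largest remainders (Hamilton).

Oakdale: 7, Rivermont: 1, Pinehurst: 6, Claybrook: 6, Stonebridge: 7

The standard divisor is 31332/27 ≈ 1160.444.
Standard quotas: Oakdale 7.2472, Rivermont 1.3452, Pinehurst 5.8934, Claybrook 5.5117, Stonebridge 7.0025.
Lower quotas: Oakdale 7, Rivermont 1, Pinehurst 5, Claybrook 5, Stonebridge 7 (sum 25, leaving 2 seats).
Remainders in descending order: Pinehurst 0.8934, Claybrook 0.5117, Rivermont 0.3452, Oakdale 0.2472, Stonebridge 0.0025.
Largest remainders: Pinehurst, Claybrook receive the extra seats.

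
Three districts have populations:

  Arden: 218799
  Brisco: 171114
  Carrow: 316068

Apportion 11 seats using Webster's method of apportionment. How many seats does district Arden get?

Standard divisor 705981/11 ≈ 64180.091; standard quotas: Arden 3.409, Brisco 2.666, Carrow 4.925.
Rounding to the nearest integer gives Arden 3, Brisco 3, Carrow 5 — total 11, matching the house size, so no adjustment is needed.
Arden receives 3.

3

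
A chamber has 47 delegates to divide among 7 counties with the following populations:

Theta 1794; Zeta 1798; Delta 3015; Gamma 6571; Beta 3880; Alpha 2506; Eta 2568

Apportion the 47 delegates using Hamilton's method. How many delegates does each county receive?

The standard divisor is 22132/47 ≈ 470.894.
Standard quotas: Theta 3.8098, Zeta 3.8183, Delta 6.4027, Gamma 13.9543, Beta 8.2397, Alpha 5.3218, Eta 5.4535.
Lower quotas: Theta 3, Zeta 3, Delta 6, Gamma 13, Beta 8, Alpha 5, Eta 5 (sum 43, leaving 4 seats).
Remainders in descending order: Gamma 0.9543, Zeta 0.8183, Theta 0.8098, Eta 0.4535, Delta 0.4027, Alpha 0.3218, Beta 0.2397.
The surplus seats go to Gamma, Zeta, Theta, Eta.

Theta 4; Zeta 4; Delta 6; Gamma 14; Beta 8; Alpha 5; Eta 6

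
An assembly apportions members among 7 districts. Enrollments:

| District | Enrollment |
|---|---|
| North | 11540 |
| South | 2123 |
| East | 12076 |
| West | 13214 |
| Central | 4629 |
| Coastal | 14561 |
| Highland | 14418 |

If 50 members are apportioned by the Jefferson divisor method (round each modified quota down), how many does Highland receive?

10

Standard divisor 72561/50 ≈ 1451.22; standard quotas: North 7.952, South 1.463, East 8.321, West 9.105, Central 3.190, Coastal 10.034, Highland 9.935.
Rounding down gives 7, 1, 8, 9, 3, 10, 9 = 47 seats, so the divisor must be adjusted.
With modified divisor 1330: modified quotas North 8.677, South 1.596, East 9.080, West 9.935, Central 3.480, Coastal 10.948, Highland 10.841.
Rounding down: North 8, South 1, East 9, West 9, Central 3, Coastal 10, Highland 10 (total 50).
Highland receives 10.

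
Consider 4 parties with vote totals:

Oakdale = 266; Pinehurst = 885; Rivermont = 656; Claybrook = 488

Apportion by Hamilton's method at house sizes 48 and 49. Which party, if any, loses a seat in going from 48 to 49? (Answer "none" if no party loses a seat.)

none

At 48 seats: Oakdale 6, Pinehurst 18, Rivermont 14, Claybrook 10.
At 49 seats: Oakdale 6, Pinehurst 19, Rivermont 14, Claybrook 10.
No party's allocation decreased.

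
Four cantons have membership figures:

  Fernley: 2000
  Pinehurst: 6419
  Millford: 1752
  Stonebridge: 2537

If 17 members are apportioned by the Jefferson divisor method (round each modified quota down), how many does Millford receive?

Standard divisor 12708/17 ≈ 747.529; standard quotas: Fernley 2.675, Pinehurst 8.587, Millford 2.344, Stonebridge 3.394.
Rounding down gives 2, 8, 2, 3 = 15 seats, so the divisor must be adjusted.
With modified divisor 650: modified quotas Fernley 3.077, Pinehurst 9.875, Millford 2.695, Stonebridge 3.903.
Rounding down: Fernley 3, Pinehurst 9, Millford 2, Stonebridge 3 (total 17).
Millford receives 2.

2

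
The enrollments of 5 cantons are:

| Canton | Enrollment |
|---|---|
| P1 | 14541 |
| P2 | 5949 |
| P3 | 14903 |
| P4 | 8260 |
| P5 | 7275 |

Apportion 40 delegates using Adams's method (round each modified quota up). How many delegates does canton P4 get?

Standard divisor 50928/40 ≈ 1273.2; standard quotas: P1 11.421, P2 4.672, P3 11.705, P4 6.488, P5 5.714.
Rounding up gives 12, 5, 12, 7, 6 = 42 seats, so the divisor must be adjusted.
With modified divisor 1370: modified quotas P1 10.614, P2 4.342, P3 10.878, P4 6.029, P5 5.310.
Rounding up: P1 11, P2 5, P3 11, P4 7, P5 6 (total 40).
P4 receives 7.

7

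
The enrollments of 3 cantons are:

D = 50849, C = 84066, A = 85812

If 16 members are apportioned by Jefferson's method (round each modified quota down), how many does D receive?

4

Standard divisor 220727/16 ≈ 13795.438; standard quotas: D 3.686, C 6.094, A 6.220.
Rounding down gives 3, 6, 6 = 15 seats, so the divisor must be adjusted.
With modified divisor 12500: modified quotas D 4.068, C 6.725, A 6.865.
Rounding down: D 4, C 6, A 6 (total 16).
D receives 4.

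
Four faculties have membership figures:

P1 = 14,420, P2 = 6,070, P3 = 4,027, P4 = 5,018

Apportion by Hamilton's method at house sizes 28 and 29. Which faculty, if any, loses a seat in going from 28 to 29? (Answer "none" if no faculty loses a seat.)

At 28 seats: P1 13, P2 6, P3 4, P4 5.
At 29 seats: P1 14, P2 6, P3 4, P4 5.
No faculty's allocation decreased.

none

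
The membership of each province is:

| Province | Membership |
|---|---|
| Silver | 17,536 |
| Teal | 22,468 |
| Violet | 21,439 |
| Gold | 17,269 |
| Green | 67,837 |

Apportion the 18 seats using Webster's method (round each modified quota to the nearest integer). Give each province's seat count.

Silver 2, Teal 3, Violet 3, Gold 2, Green 8

Standard divisor 146549/18 ≈ 8141.611; standard quotas: Silver 2.154, Teal 2.760, Violet 2.633, Gold 2.121, Green 8.332.
Rounding to the nearest integer gives Silver 2, Teal 3, Violet 3, Gold 2, Green 8 — total 18, matching the house size, so no adjustment is needed.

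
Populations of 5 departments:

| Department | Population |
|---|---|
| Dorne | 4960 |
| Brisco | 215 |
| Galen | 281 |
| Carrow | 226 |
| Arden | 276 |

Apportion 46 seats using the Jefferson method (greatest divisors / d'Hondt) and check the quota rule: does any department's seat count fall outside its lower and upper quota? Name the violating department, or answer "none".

Standard quotas: Dorne 38.295, Brisco 1.660, Galen 2.170, Carrow 1.745, Arden 2.131.
Jefferson allocation: Dorne 40, Brisco 1, Galen 2, Carrow 1, Arden 2.
Dorne has quota 38.295 (lower 38, upper 39) but receives 40 — outside the quota interval.

Dorne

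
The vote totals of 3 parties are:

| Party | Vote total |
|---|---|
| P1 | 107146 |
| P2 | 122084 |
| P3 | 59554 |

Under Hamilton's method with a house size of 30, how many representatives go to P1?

Standard divisor: 288784 ÷ 30 ≈ 9626.133.
Standard quotas: P1 11.1307, P2 12.6826, P3 6.1867.
Lower quotas: P1 11, P2 12, P3 6 (sum 29, leaving 1 seat).
Remainders in descending order: P2 0.6826, P3 0.1867, P1 0.1307.
Largest remainder: P2 receives the extra seat.
P1 receives 11.

11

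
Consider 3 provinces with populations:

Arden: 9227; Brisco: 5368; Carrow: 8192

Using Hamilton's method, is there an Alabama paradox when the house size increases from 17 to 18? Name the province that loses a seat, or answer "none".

none

At 17 seats: Arden 7, Brisco 4, Carrow 6.
At 18 seats: Arden 7, Brisco 4, Carrow 7.
No province's allocation decreased.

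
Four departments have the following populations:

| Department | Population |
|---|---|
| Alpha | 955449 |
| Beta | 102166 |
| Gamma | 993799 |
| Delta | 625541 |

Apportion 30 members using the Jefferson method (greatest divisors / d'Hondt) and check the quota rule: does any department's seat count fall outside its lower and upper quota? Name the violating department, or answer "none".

none

Standard quotas: Alpha 10.707, Beta 1.145, Gamma 11.137, Delta 7.010.
Jefferson allocation: Alpha 11, Beta 1, Gamma 11, Delta 7.
Every allocation lies between the lower and upper quota.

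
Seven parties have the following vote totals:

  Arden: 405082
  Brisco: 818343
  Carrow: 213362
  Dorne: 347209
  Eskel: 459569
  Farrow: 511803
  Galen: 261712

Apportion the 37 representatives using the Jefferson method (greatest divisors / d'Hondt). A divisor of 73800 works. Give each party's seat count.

With modified divisor 73800: modified quotas Arden 5.489, Brisco 11.089, Carrow 2.891, Dorne 4.705, Eskel 6.227, Farrow 6.935, Galen 3.546.
Rounding down: Arden 5, Brisco 11, Carrow 2, Dorne 4, Eskel 6, Farrow 6, Galen 3 (total 37).

Arden=5, Brisco=11, Carrow=2, Dorne=4, Eskel=6, Farrow=6, Galen=3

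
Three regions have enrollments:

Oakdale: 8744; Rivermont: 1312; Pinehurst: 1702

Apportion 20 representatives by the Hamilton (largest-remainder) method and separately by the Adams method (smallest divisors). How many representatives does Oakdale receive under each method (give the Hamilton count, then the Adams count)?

Hamilton: Oakdale 15, Rivermont 2, Pinehurst 3.
Adams: Oakdale 14, Rivermont 3, Pinehurst 3.
Oakdale gets 15 under Hamilton and 14 under Adams.

15 and 14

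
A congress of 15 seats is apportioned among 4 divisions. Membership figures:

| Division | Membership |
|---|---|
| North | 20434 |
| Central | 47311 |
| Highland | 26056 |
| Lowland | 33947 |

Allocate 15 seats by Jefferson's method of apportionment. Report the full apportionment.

Standard divisor 127748/15 ≈ 8516.533; standard quotas: North 2.399, Central 5.555, Highland 3.059, Lowland 3.986.
Rounding down gives 2, 5, 3, 3 = 13 seats, so the divisor must be adjusted.
With modified divisor 7300: modified quotas North 2.799, Central 6.481, Highland 3.569, Lowland 4.650.
Rounding down: North 2, Central 6, Highland 3, Lowland 4 (total 15).

North 2, Central 6, Highland 3, Lowland 4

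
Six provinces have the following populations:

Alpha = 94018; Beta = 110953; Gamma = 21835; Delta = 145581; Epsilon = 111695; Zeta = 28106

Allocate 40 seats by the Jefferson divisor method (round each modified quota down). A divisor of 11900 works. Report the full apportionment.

With modified divisor 11900: modified quotas Alpha 7.901, Beta 9.324, Gamma 1.835, Delta 12.234, Epsilon 9.386, Zeta 2.362.
Rounding down: Alpha 7, Beta 9, Gamma 1, Delta 12, Epsilon 9, Zeta 2 (total 40).

Alpha 7, Beta 9, Gamma 1, Delta 12, Epsilon 9, Zeta 2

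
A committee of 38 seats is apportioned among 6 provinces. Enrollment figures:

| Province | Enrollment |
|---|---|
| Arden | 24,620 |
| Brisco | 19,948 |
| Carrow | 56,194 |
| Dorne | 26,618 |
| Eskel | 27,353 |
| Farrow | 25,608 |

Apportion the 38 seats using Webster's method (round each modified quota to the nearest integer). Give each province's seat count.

Standard divisor 180341/38 ≈ 4745.816; standard quotas: Arden 5.188, Brisco 4.203, Carrow 11.841, Dorne 5.609, Eskel 5.764, Farrow 5.396.
Rounding to the nearest integer gives Arden 5, Brisco 4, Carrow 12, Dorne 6, Eskel 6, Farrow 5 — total 38, matching the house size, so no adjustment is needed.

Arden: 5, Brisco: 4, Carrow: 12, Dorne: 6, Eskel: 6, Farrow: 5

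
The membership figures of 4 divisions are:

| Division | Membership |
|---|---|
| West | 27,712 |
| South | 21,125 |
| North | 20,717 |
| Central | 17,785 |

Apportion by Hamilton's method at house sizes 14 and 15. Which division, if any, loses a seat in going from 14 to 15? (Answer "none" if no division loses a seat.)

At 14 seats: West 5, South 3, North 3, Central 3.
At 15 seats: West 5, South 4, North 3, Central 3.
No division's allocation decreased.

none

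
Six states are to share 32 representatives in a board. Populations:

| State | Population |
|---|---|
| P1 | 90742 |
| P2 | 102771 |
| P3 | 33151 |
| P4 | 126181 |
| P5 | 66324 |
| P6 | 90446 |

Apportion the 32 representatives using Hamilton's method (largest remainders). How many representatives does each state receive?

P1: 6; P2: 6; P3: 2; P4: 8; P5: 4; P6: 6

Total 509615; standard divisor 509615/32 ≈ 15925.469.
Standard quotas: P1 5.6979, P2 6.4532, P3 2.0816, P4 7.9232, P5 4.1646, P6 5.6793.
Lower quotas: P1 5, P2 6, P3 2, P4 7, P5 4, P6 5 (sum 29, leaving 3 seats).
Remainders in descending order: P4 0.9232, P1 0.6979, P6 0.6793, P2 0.4532, P5 0.1646, P3 0.0816.
Largest remainders: P4, P1, P6 receive the extra seats.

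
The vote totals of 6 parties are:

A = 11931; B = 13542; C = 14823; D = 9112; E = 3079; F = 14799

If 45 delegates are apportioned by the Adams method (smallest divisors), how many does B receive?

Standard divisor 67286/45 ≈ 1495.244; standard quotas: A 7.979, B 9.057, C 9.913, D 6.094, E 2.059, F 9.897.
Rounding up gives 8, 10, 10, 7, 3, 10 = 48 seats, so the divisor must be adjusted.
With modified divisor 1600: modified quotas A 7.457, B 8.464, C 9.264, D 5.695, E 1.924, F 9.249.
Rounding up: A 8, B 9, C 10, D 6, E 2, F 10 (total 45).
B receives 9.

9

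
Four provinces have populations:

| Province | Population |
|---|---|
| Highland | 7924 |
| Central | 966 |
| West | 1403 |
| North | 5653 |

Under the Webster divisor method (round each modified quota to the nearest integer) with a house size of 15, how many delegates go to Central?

Standard divisor 15946/15 ≈ 1063.067; standard quotas: Highland 7.454, Central 0.909, West 1.320, North 5.318.
Rounding to the nearest integer gives 7, 1, 1, 5 = 14 seats, so the divisor must be adjusted.
With modified divisor 1040: modified quotas Highland 7.619, Central 0.929, West 1.349, North 5.436.
Rounding to the nearest integer: Highland 8, Central 1, West 1, North 5 (total 15).
Central receives 1.

1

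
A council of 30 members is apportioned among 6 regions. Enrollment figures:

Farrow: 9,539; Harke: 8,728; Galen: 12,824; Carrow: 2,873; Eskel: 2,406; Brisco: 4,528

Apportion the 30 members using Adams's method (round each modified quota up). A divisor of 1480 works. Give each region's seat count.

Farrow 7, Harke 6, Galen 9, Carrow 2, Eskel 2, Brisco 4

With modified divisor 1480: modified quotas Farrow 6.445, Harke 5.897, Galen 8.665, Carrow 1.941, Eskel 1.626, Brisco 3.059.
Rounding up: Farrow 7, Harke 6, Galen 9, Carrow 2, Eskel 2, Brisco 4 (total 30).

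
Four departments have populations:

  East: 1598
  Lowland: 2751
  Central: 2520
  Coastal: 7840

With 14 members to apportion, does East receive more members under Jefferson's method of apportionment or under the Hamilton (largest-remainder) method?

Jefferson: East 1, Lowland 3, Central 2, Coastal 8.
Hamilton: East 2, Lowland 3, Central 2, Coastal 7.
East gets 1 under Jefferson and 2 under Hamilton.

Hamilton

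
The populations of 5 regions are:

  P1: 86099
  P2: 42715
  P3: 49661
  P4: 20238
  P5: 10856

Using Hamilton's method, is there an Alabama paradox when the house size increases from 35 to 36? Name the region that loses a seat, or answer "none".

P4

At 35 seats: P1 14, P2 7, P3 8, P4 4, P5 2.
At 36 seats: P1 15, P2 7, P3 9, P4 3, P5 2.
P4 drops from 4 to 3.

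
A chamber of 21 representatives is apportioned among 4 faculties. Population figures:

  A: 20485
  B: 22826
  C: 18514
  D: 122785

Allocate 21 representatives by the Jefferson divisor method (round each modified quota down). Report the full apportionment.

Standard divisor 184610/21 ≈ 8790.952; standard quotas: A 2.330, B 2.597, C 2.106, D 13.967.
Rounding down gives 2, 2, 2, 13 = 19 seats, so the divisor must be adjusted.
With modified divisor 7900: modified quotas A 2.593, B 2.889, C 2.344, D 15.542.
Rounding down: A 2, B 2, C 2, D 15 (total 21).

A=2, B=2, C=2, D=15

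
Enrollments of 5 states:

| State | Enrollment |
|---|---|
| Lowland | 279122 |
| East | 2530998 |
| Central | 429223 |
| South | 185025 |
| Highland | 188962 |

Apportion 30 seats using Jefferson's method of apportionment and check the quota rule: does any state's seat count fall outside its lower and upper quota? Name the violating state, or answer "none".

East

Standard quotas: Lowland 2.317, East 21.014, Central 3.564, South 1.536, Highland 1.569.
Jefferson allocation: Lowland 2, East 23, Central 3, South 1, Highland 1.
East has quota 21.014 (lower 21, upper 22) but receives 23 — outside the quota interval.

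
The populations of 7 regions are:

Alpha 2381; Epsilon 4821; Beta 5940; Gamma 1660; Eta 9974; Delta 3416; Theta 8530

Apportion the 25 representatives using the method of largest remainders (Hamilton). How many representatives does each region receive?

Total 36722; standard divisor 36722/25 ≈ 1468.88.
Standard quotas: Alpha 1.6210, Epsilon 3.2821, Beta 4.0439, Gamma 1.1301, Eta 6.7902, Delta 2.3256, Theta 5.8071.
Lower quotas: Alpha 1, Epsilon 3, Beta 4, Gamma 1, Eta 6, Delta 2, Theta 5 (sum 22, leaving 3 seats).
Remainders in descending order: Theta 0.8071, Eta 0.7902, Alpha 0.6210, Delta 0.3256, Epsilon 0.2821, Gamma 0.1301, Beta 0.0439.
The surplus seats go to Theta, Eta, Alpha.

Alpha 2; Epsilon 3; Beta 4; Gamma 1; Eta 7; Delta 2; Theta 6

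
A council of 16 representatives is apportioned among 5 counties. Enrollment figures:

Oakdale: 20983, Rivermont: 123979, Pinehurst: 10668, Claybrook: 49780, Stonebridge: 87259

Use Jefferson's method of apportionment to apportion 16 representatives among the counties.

Standard divisor 292669/16 ≈ 18291.812; standard quotas: Oakdale 1.147, Rivermont 6.778, Pinehurst 0.583, Claybrook 2.721, Stonebridge 4.770.
Rounding down gives 1, 6, 0, 2, 4 = 13 seats, so the divisor must be adjusted.
With modified divisor 16000: modified quotas Oakdale 1.311, Rivermont 7.749, Pinehurst 0.667, Claybrook 3.111, Stonebridge 5.454.
Rounding down: Oakdale 1, Rivermont 7, Pinehurst 0, Claybrook 3, Stonebridge 5 (total 16).

Oakdale 1, Rivermont 7, Pinehurst 0, Claybrook 3, Stonebridge 5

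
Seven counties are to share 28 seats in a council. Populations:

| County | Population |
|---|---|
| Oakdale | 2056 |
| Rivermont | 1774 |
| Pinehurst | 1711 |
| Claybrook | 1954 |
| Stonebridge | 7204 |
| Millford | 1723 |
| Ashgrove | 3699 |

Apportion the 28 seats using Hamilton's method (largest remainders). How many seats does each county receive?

Oakdale 3; Rivermont 3; Pinehurst 2; Claybrook 3; Stonebridge 10; Millford 2; Ashgrove 5

The standard divisor is 20121/28 ≈ 718.607.
Standard quotas: Oakdale 2.8611, Rivermont 2.4687, Pinehurst 2.3810, Claybrook 2.7191, Stonebridge 10.0249, Millford 2.3977, Ashgrove 5.1475.
Lower quotas: Oakdale 2, Rivermont 2, Pinehurst 2, Claybrook 2, Stonebridge 10, Millford 2, Ashgrove 5 (sum 25, leaving 3 seats).
Remainders in descending order: Oakdale 0.8611, Claybrook 0.7191, Rivermont 0.4687, Millford 0.3977, Pinehurst 0.3810, Ashgrove 0.1475, Stonebridge 0.0249.
Largest remainders: Oakdale, Claybrook, Rivermont receive the extra seats.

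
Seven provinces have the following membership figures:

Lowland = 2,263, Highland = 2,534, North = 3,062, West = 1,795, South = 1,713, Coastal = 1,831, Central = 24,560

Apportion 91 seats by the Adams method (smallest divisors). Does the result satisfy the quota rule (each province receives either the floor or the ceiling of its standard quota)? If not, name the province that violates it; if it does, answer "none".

Central

Standard quotas: Lowland 5.454, Highland 6.107, North 7.380, West 4.326, South 4.128, Coastal 4.413, Central 59.192.
Adams allocation: Lowland 6, Highland 6, North 8, West 5, South 4, Coastal 5, Central 57.
Central has quota 59.192 (lower 59, upper 60) but receives 57 — outside the quota interval.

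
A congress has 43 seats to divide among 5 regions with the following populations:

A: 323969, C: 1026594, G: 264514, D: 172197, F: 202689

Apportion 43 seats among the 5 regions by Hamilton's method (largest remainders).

A 7; C 22; G 6; D 4; F 4

Standard divisor: 1989963 ÷ 43 ≈ 46278.209.
Standard quotas: A 7.0005, C 22.1831, G 5.7157, D 3.7209, F 4.3798.
Lower quotas: A 7, C 22, G 5, D 3, F 4 (sum 41, leaving 2 seats).
Remainders in descending order: D 0.7209, G 0.7157, F 0.3798, C 0.1831, A 0.0005.
Largest remainders: D, G receive the extra seats.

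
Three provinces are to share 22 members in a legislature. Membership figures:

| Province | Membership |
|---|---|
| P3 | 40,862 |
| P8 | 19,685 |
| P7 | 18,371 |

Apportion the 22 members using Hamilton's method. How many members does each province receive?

Total 78918; standard divisor 78918/22 ≈ 3587.182.
Standard quotas: P3 11.3911, P8 5.4876, P7 5.1213.
Lower quotas: P3 11, P8 5, P7 5 (sum 21, leaving 1 seat).
Remainders in descending order: P8 0.4876, P3 0.3911, P7 0.1213.
The surplus seat goes to P8.

P3 11, P8 6, P7 5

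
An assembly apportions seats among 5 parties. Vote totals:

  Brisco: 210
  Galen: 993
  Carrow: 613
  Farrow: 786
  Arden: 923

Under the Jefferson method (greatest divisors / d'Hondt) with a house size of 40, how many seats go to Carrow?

7

Standard divisor 3525/40 ≈ 88.125; standard quotas: Brisco 2.383, Galen 11.268, Carrow 6.956, Farrow 8.919, Arden 10.474.
Rounding down gives 2, 11, 6, 8, 10 = 37 seats, so the divisor must be adjusted.
With modified divisor 83: modified quotas Brisco 2.530, Galen 11.964, Carrow 7.386, Farrow 9.470, Arden 11.120.
Rounding down: Brisco 2, Galen 11, Carrow 7, Farrow 9, Arden 11 (total 40).
Carrow receives 7.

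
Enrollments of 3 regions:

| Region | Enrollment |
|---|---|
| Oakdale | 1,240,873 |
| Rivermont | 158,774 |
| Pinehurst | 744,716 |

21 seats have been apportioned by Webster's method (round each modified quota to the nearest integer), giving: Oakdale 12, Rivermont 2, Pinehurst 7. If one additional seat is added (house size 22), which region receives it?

Priority for the next seat is population ÷ (current seats + 0.5).
Priorities: Oakdale 99269.840, Rivermont 63509.600, Pinehurst 99295.467.
Highest priority: Pinehurst.

Pinehurst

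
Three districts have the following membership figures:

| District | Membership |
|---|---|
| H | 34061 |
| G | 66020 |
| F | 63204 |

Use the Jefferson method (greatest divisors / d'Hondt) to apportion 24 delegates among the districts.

H: 5; G: 10; F: 9

Standard divisor 163285/24 ≈ 6803.542; standard quotas: H 5.006, G 9.704, F 9.290.
Rounding down gives 5, 9, 9 = 23 seats, so the divisor must be adjusted.
With modified divisor 6500: modified quotas H 5.240, G 10.157, F 9.724.
Rounding down: H 5, G 10, F 9 (total 24).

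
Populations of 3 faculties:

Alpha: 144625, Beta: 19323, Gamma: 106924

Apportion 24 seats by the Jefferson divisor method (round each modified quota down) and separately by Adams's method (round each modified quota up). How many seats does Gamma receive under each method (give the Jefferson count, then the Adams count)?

10 and 9

Jefferson: Alpha 13, Beta 1, Gamma 10.
Adams: Alpha 13, Beta 2, Gamma 9.
Gamma gets 10 under Jefferson and 9 under Adams.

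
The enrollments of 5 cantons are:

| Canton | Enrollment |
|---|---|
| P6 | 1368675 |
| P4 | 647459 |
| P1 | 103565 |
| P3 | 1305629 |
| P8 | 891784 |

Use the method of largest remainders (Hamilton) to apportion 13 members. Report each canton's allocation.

Total 4317112; standard divisor 4317112/13 ≈ 332085.538.
Standard quotas: P6 4.1215, P4 1.9497, P1 0.3119, P3 3.9316, P8 2.6854.
Lower quotas: P6 4, P4 1, P1 0, P3 3, P8 2 (sum 10, leaving 3 seats).
Remainders in descending order: P4 0.9497, P3 0.9316, P8 0.6854, P1 0.3119, P6 0.1215.
The surplus seats go to P4, P3, P8.

P6 4, P4 2, P1 0, P3 4, P8 3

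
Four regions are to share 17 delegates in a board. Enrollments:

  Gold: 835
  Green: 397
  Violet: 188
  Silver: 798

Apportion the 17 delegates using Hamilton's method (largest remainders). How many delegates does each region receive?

Total 2218; standard divisor 2218/17 ≈ 130.471.
Standard quotas: Gold 6.400, Green 3.043, Violet 1.441, Silver 6.116.
Lower quotas: Gold 6, Green 3, Violet 1, Silver 6 (sum 16, leaving 1 seat).
Remainders in descending order: Violet 0.441, Gold 0.400, Silver 0.116, Green 0.043.
The surplus seat goes to Violet.

Gold: 6; Green: 3; Violet: 2; Silver: 6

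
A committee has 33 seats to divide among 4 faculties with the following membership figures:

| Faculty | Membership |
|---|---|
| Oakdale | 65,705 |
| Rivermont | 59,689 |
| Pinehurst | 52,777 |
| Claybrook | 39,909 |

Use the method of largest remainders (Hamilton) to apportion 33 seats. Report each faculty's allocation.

Oakdale 10, Rivermont 9, Pinehurst 8, Claybrook 6

Total 218080; standard divisor 218080/33 ≈ 6608.485.
Standard quotas: Oakdale 9.9425, Rivermont 9.0322, Pinehurst 7.9862, Claybrook 6.0391.
Lower quotas: Oakdale 9, Rivermont 9, Pinehurst 7, Claybrook 6 (sum 31, leaving 2 seats).
Remainders in descending order: Pinehurst 0.9862, Oakdale 0.9425, Claybrook 0.0391, Rivermont 0.0322.
The surplus seats go to Pinehurst, Oakdale.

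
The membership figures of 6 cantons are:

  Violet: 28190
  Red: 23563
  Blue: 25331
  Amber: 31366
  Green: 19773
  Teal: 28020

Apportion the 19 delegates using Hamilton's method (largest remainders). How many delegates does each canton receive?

Violet 4, Red 3, Blue 3, Amber 4, Green 2, Teal 3

The standard divisor is 156243/19 ≈ 8223.316.
Standard quotas: Violet 3.4281, Red 2.8654, Blue 3.0804, Amber 3.8143, Green 2.4045, Teal 3.4074.
Lower quotas: Violet 3, Red 2, Blue 3, Amber 3, Green 2, Teal 3 (sum 16, leaving 3 seats).
Remainders in descending order: Red 0.8654, Amber 0.8143, Violet 0.4281, Teal 0.4074, Green 0.4045, Blue 0.0804.
The surplus seats go to Red, Amber, Violet.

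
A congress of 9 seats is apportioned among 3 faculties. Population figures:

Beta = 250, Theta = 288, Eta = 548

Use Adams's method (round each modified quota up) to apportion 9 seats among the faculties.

Beta 2, Theta 3, Eta 4

Standard divisor 1086/9 ≈ 120.667; standard quotas: Beta 2.072, Theta 2.387, Eta 4.541.
Rounding up gives 3, 3, 5 = 11 seats, so the divisor must be adjusted.
With modified divisor 140: modified quotas Beta 1.786, Theta 2.057, Eta 3.914.
Rounding up: Beta 2, Theta 3, Eta 4 (total 9).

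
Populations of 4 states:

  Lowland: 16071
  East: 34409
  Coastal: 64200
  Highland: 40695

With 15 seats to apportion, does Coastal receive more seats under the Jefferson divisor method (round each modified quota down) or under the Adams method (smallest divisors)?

Jefferson

Jefferson: Lowland 1, East 3, Coastal 7, Highland 4.
Adams: Lowland 2, East 3, Coastal 6, Highland 4.
Coastal gets 7 under Jefferson and 6 under Adams.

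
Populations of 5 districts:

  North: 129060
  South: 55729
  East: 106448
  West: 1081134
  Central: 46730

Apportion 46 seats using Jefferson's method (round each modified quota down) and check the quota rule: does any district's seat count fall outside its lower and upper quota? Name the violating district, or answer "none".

West

Standard quotas: North 4.183, South 1.806, East 3.450, West 35.045, Central 1.515.
Jefferson allocation: North 4, South 1, East 3, West 37, Central 1.
West has quota 35.045 (lower 35, upper 36) but receives 37 — outside the quota interval.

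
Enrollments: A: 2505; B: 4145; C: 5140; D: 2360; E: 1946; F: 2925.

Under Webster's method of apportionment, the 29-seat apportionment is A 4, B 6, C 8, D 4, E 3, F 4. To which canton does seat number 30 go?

Priority for the next seat is population ÷ (current seats + 0.5).
Priorities: A 556.667, B 637.692, C 604.706, D 524.444, E 556.000, F 650.000.
Highest priority: F.

F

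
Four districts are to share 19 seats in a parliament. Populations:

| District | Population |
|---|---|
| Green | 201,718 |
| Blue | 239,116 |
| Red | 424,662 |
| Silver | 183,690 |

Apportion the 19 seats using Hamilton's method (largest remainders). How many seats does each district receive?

Green 4, Blue 4, Red 8, Silver 3

The standard divisor is 1049186/19 ≈ 55220.316.
Standard quotas: Green 3.6530, Blue 4.3302, Red 7.6903, Silver 3.3265.
Lower quotas: Green 3, Blue 4, Red 7, Silver 3 (sum 17, leaving 2 seats).
Remainders in descending order: Red 0.6903, Green 0.6530, Blue 0.3302, Silver 0.3265.
Largest remainders: Red, Green receive the extra seats.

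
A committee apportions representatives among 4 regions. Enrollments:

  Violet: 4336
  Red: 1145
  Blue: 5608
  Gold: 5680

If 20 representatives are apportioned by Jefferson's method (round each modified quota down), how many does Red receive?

1

Standard divisor 16769/20 ≈ 838.45; standard quotas: Violet 5.171, Red 1.366, Blue 6.689, Gold 6.774.
Rounding down gives 5, 1, 6, 6 = 18 seats, so the divisor must be adjusted.
With modified divisor 760: modified quotas Violet 5.705, Red 1.507, Blue 7.379, Gold 7.474.
Rounding down: Violet 5, Red 1, Blue 7, Gold 7 (total 20).
Red receives 1.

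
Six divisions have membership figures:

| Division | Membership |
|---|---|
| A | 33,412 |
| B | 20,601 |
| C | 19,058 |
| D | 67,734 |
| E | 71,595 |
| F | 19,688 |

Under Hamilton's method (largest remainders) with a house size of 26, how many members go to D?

Total 232088; standard divisor 232088/26 ≈ 8926.462.
Standard quotas: A 3.7430, B 2.3079, C 2.1350, D 7.5880, E 8.0205, F 2.2056.
Lower quotas: A 3, B 2, C 2, D 7, E 8, F 2 (sum 24, leaving 2 seats).
Remainders in descending order: A 0.7430, D 0.5880, B 0.3079, F 0.2056, C 0.1350, E 0.0205.
The surplus seats go to A, D.
D receives 8.

8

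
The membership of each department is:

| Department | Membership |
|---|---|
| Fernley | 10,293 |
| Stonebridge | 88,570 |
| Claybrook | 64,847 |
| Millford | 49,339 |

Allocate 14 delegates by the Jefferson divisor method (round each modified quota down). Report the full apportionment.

Fernley 0, Stonebridge 6, Claybrook 5, Millford 3

Standard divisor 213049/14 ≈ 15217.786; standard quotas: Fernley 0.676, Stonebridge 5.820, Claybrook 4.261, Millford 3.242.
Rounding down gives 0, 5, 4, 3 = 12 seats, so the divisor must be adjusted.
With modified divisor 12800: modified quotas Fernley 0.804, Stonebridge 6.920, Claybrook 5.066, Millford 3.855.
Rounding down: Fernley 0, Stonebridge 6, Claybrook 5, Millford 3 (total 14).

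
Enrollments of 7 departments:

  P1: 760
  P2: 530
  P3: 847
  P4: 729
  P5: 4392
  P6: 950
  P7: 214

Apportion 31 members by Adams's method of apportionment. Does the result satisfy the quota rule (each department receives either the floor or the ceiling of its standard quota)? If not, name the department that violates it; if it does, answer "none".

P5

Standard quotas: P1 2.797, P2 1.951, P3 3.118, P4 2.683, P5 16.166, P6 3.497, P7 0.788.
Adams allocation: P1 3, P2 2, P3 3, P4 3, P5 15, P6 4, P7 1.
P5 has quota 16.166 (lower 16, upper 17) but receives 15 — outside the quota interval.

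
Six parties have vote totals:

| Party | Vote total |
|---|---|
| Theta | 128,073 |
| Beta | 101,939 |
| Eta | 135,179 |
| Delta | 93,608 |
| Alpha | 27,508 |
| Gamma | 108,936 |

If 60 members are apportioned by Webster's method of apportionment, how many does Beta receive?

10

Standard divisor 595243/60 ≈ 9920.717; standard quotas: Theta 12.910, Beta 10.275, Eta 13.626, Delta 9.436, Alpha 2.773, Gamma 10.981.
Rounding to the nearest integer gives Theta 13, Beta 10, Eta 14, Delta 9, Alpha 3, Gamma 11 — total 60, matching the house size, so no adjustment is needed.
Beta receives 10.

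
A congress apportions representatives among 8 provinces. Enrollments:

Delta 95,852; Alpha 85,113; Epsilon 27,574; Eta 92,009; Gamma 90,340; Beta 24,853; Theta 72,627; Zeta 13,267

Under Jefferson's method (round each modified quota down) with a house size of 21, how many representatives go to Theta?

3

Standard divisor 501635/21 ≈ 23887.381; standard quotas: Delta 4.013, Alpha 3.563, Epsilon 1.154, Eta 3.852, Gamma 3.782, Beta 1.040, Theta 3.040, Zeta 0.555.
Rounding down gives 4, 3, 1, 3, 3, 1, 3, 0 = 18 seats, so the divisor must be adjusted.
With modified divisor 20200: modified quotas Delta 4.745, Alpha 4.214, Epsilon 1.365, Eta 4.555, Gamma 4.472, Beta 1.230, Theta 3.595, Zeta 0.657.
Rounding down: Delta 4, Alpha 4, Epsilon 1, Eta 4, Gamma 4, Beta 1, Theta 3, Zeta 0 (total 21).
Theta receives 3.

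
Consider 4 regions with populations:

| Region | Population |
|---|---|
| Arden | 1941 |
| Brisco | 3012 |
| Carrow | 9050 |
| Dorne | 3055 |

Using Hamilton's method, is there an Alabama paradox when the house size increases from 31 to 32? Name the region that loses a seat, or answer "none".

Arden

At 31 seats: Arden 4, Brisco 5, Carrow 16, Dorne 6.
At 32 seats: Arden 3, Brisco 6, Carrow 17, Dorne 6.
Arden drops from 4 to 3.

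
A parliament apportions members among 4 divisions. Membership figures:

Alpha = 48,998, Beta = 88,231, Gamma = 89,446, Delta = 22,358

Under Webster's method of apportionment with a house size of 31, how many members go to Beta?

Standard divisor 249033/31 ≈ 8033.323; standard quotas: Alpha 6.099, Beta 10.983, Gamma 11.134, Delta 2.783.
Rounding to the nearest integer gives Alpha 6, Beta 11, Gamma 11, Delta 3 — total 31, matching the house size, so no adjustment is needed.
Beta receives 11.

11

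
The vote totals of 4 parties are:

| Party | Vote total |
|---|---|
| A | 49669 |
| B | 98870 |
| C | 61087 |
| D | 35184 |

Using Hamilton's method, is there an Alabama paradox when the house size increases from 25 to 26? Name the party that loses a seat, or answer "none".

none

At 25 seats: A 5, B 10, C 6, D 4.
At 26 seats: A 5, B 11, C 6, D 4.
No party's allocation decreased.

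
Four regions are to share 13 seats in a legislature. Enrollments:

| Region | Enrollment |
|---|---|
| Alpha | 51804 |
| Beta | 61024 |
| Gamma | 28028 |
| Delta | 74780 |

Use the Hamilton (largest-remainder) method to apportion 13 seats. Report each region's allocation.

Alpha 3, Beta 4, Gamma 2, Delta 4

The standard divisor is 215636/13 ≈ 16587.385.
Standard quotas: Alpha 3.1231, Beta 3.6789, Gamma 1.6897, Delta 4.5082.
Lower quotas: Alpha 3, Beta 3, Gamma 1, Delta 4 (sum 11, leaving 2 seats).
Remainders in descending order: Gamma 0.6897, Beta 0.6789, Delta 0.5082, Alpha 0.1231.
Largest remainders: Gamma, Beta receive the extra seats.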